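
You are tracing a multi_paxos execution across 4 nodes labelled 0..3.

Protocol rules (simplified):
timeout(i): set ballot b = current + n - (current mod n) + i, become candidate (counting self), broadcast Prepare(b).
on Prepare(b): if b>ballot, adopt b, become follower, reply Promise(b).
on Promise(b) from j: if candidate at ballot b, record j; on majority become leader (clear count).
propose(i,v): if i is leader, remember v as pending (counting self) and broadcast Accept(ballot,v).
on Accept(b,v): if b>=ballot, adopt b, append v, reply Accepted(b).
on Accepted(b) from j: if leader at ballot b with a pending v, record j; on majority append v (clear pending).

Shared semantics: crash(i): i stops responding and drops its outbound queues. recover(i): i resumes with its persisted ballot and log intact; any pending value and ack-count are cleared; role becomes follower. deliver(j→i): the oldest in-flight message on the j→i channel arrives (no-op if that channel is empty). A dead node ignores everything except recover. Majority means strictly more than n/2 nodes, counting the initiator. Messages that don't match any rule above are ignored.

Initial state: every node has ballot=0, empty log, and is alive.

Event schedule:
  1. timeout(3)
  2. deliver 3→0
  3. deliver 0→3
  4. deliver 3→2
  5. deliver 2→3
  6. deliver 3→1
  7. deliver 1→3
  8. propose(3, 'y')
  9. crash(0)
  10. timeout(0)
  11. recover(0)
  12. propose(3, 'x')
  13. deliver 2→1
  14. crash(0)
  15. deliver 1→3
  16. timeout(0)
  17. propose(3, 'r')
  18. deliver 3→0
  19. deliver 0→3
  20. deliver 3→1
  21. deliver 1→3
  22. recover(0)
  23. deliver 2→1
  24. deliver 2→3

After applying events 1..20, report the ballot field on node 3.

7

1. timeout(3):  <3:cand b7 ->
2. deliver 3→0:  <0:foll b7 ->
3. deliver 0→3:  nop
4. deliver 3→2:  <2:foll b7 ->
5. deliver 2→3:  <3:lead b7 ->
6. deliver 3→1:  <1:foll b7 ->
7. deliver 1→3:  nop
8. propose(3,'y'):  nop
9. crash(0):  <0:✗foll b7 ->
10. timeout(0):  nop
11. recover(0):  <0:foll b7 ->
12. propose(3,'x'):  nop
13. deliver 2→1:  nop
14. crash(0):  <0:✗foll b7 ->
15. deliver 1→3:  nop
16. timeout(0):  nop
17. propose(3,'r'):  nop
18. deliver 3→0:  nop
19. deliver 0→3:  nop
20. deliver 3→1:  <1:foll b7 y>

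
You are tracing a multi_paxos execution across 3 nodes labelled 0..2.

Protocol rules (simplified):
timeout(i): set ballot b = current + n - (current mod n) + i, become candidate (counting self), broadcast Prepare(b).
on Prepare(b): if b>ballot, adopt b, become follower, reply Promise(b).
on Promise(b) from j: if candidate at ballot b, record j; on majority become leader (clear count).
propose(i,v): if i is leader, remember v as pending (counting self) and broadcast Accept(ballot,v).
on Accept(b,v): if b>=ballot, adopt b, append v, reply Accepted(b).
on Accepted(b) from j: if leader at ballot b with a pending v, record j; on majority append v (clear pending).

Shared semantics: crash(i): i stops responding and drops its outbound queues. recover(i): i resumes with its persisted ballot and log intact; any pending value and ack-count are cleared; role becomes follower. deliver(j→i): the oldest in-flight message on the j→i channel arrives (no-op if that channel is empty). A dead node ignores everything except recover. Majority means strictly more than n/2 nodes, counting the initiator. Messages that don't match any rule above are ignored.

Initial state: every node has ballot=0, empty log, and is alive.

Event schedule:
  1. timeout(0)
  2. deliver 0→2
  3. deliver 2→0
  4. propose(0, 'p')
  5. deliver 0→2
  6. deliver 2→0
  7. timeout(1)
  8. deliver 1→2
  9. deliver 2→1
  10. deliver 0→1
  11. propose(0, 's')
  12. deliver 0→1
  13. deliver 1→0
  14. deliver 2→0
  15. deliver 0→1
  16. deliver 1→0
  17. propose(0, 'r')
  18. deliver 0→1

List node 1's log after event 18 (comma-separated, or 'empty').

step 1 timeout(0): 0={cand,b=3,log=-}
step 2 deliver 0→2: 2={foll,b=3,log=-}
step 3 deliver 2→0: 0={lead,b=3,log=-}
step 4 propose(0,'p'): —
step 5 deliver 0→2: 2={foll,b=3,log=p}
step 6 deliver 2→0: 0={lead,b=3,log=p}
step 7 timeout(1): 1={cand,b=4,log=-}
step 8 deliver 1→2: 2={foll,b=4,log=p}
step 9 deliver 2→1: 1={lead,b=4,log=-}
step 10 deliver 0→1: —
step 11 propose(0,'s'): —
step 12 deliver 0→1: —
step 13 deliver 1→0: 0={foll,b=4,log=p}
step 14 deliver 2→0: —
step 15 deliver 0→1: —
step 16 deliver 1→0: —
step 17 propose(0,'r'): —
step 18 deliver 0→1: —

empty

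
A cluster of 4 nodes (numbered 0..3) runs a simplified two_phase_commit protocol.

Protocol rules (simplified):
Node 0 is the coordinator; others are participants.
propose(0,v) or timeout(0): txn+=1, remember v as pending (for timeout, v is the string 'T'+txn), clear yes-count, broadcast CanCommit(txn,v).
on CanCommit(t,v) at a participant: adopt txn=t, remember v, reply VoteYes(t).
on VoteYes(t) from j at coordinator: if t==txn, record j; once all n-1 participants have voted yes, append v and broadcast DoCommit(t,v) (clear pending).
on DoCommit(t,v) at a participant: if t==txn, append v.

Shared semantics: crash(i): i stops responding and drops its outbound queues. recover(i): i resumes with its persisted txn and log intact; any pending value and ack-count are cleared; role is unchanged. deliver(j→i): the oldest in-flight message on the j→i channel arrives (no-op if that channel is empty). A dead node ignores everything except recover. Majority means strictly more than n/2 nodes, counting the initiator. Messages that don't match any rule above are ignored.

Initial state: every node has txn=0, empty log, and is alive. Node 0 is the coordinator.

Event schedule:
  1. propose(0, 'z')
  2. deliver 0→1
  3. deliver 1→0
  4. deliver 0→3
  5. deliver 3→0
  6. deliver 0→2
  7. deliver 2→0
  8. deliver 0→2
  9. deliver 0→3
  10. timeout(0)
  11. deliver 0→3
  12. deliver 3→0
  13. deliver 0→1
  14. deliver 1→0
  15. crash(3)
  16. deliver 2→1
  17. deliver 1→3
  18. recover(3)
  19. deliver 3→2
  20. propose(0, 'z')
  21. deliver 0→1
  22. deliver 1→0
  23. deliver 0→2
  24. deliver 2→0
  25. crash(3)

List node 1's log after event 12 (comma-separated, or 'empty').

empty

1. propose(0,'z'):  <0:coor t1 ->
2. deliver 0→1:  <1:part t1 ->
3. deliver 1→0:  nop
4. deliver 0→3:  <3:part t1 ->
5. deliver 3→0:  nop
6. deliver 0→2:  <2:part t1 ->
7. deliver 2→0:  <0:coor t1 z>
8. deliver 0→2:  <2:part t1 z>
9. deliver 0→3:  <3:part t1 z>
10. timeout(0):  <0:coor t2 z>
11. deliver 0→3:  <3:part t2 z>
12. deliver 3→0:  nop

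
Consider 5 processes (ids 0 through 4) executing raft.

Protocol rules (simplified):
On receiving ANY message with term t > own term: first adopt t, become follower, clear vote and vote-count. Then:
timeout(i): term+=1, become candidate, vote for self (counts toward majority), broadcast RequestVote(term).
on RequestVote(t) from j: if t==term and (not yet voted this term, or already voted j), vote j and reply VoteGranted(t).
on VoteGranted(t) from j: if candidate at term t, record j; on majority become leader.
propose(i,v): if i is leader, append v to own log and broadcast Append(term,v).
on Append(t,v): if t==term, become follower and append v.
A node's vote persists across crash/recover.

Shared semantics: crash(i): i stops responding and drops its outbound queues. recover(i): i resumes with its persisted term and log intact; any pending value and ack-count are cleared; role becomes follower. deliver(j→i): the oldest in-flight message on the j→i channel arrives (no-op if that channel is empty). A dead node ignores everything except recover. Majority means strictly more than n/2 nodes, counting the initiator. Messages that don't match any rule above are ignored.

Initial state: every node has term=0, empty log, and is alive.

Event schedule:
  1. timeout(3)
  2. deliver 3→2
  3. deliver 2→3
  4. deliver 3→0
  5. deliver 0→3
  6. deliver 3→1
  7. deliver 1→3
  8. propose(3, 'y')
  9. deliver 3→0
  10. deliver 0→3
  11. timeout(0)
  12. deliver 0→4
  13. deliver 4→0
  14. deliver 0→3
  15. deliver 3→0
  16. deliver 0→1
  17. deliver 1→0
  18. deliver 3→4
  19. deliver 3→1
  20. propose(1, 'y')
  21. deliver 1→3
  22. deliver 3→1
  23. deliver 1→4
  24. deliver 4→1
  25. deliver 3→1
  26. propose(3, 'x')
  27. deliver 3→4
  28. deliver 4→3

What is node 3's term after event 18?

1. timeout(3):  <3:cand t1 ->
2. deliver 3→2:  <2:foll t1 ->
3. deliver 2→3:  nop
4. deliver 3→0:  <0:foll t1 ->
5. deliver 0→3:  <3:lead t1 ->
6. deliver 3→1:  <1:foll t1 ->
7. deliver 1→3:  nop
8. propose(3,'y'):  <3:lead t1 y>
9. deliver 3→0:  <0:foll t1 y>
10. deliver 0→3:  nop
11. timeout(0):  <0:cand t2 y>
12. deliver 0→4:  <4:foll t2 ->
13. deliver 4→0:  nop
14. deliver 0→3:  <3:foll t2 y>
15. deliver 3→0:  <0:lead t2 y>
16. deliver 0→1:  <1:foll t2 ->
17. deliver 1→0:  nop
18. deliver 3→4:  nop

2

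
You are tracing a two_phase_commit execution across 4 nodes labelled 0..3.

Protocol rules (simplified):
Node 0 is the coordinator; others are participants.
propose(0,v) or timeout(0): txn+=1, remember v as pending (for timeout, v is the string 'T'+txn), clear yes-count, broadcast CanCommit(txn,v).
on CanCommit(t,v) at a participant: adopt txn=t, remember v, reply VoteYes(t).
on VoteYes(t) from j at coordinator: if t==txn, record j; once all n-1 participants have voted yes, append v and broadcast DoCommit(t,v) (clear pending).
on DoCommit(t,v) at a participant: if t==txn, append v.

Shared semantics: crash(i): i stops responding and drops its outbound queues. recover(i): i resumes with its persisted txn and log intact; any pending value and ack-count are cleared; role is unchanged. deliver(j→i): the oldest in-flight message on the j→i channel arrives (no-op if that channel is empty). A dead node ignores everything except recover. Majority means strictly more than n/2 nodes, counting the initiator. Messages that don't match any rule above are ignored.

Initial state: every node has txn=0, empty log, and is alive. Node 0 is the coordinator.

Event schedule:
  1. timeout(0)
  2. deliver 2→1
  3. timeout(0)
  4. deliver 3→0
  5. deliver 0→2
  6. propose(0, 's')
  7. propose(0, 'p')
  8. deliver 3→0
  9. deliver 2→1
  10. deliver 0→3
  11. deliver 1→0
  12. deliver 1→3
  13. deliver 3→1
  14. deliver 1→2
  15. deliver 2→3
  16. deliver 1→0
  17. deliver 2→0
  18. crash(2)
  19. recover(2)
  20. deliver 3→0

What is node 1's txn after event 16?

1. timeout(0):  <0:coor t1 ->
2. deliver 2→1:  nop
3. timeout(0):  <0:coor t2 ->
4. deliver 3→0:  nop
5. deliver 0→2:  <2:part t1 ->
6. propose(0,'s'):  <0:coor t3 ->
7. propose(0,'p'):  <0:coor t4 ->
8. deliver 3→0:  nop
9. deliver 2→1:  nop
10. deliver 0→3:  <3:part t1 ->
11. deliver 1→0:  nop
12. deliver 1→3:  nop
13. deliver 3→1:  nop
14. deliver 1→2:  nop
15. deliver 2→3:  nop
16. deliver 1→0:  nop

0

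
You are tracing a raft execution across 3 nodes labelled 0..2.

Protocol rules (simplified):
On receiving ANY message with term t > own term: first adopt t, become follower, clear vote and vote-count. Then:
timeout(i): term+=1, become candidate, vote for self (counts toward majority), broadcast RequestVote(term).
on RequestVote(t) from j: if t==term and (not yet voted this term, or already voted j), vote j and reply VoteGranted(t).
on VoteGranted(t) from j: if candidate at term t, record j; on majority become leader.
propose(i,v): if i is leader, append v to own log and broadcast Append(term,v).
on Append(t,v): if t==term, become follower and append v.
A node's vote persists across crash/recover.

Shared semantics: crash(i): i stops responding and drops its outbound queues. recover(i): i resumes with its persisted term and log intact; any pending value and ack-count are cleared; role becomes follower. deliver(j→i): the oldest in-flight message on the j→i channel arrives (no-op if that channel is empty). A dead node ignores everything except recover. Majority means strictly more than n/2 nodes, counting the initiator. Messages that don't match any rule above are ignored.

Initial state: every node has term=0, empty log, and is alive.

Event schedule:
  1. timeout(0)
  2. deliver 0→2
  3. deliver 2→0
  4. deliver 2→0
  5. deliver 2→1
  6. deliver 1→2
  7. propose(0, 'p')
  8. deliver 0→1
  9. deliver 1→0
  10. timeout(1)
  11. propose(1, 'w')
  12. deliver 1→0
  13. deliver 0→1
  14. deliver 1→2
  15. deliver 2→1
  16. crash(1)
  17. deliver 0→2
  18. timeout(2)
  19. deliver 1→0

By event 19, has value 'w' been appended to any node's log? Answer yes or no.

e1 timeout(0): 0[cand,t=1,-]
e2 deliver 0→2: 2[foll,t=1,-]
e3 deliver 2→0: 0[lead,t=1,-]
e4 deliver 2→0: ·
e5 deliver 2→1: ·
e6 deliver 1→2: ·
e7 propose(0,'p'): 0[lead,t=1,p]
e8 deliver 0→1: 1[foll,t=1,-]
e9 deliver 1→0: ·
e10 timeout(1): 1[cand,t=2,-]
e11 propose(1,'w'): ·
e12 deliver 1→0: 0[foll,t=2,p]
e13 deliver 0→1: ·
e14 deliver 1→2: 2[foll,t=2,-]
e15 deliver 2→1: 1[lead,t=2,-]
e16 crash(1): 1[✗lead,t=2,-]
e17 deliver 0→2: ·
e18 timeout(2): 2[cand,t=3,-]
e19 deliver 1→0: ·

no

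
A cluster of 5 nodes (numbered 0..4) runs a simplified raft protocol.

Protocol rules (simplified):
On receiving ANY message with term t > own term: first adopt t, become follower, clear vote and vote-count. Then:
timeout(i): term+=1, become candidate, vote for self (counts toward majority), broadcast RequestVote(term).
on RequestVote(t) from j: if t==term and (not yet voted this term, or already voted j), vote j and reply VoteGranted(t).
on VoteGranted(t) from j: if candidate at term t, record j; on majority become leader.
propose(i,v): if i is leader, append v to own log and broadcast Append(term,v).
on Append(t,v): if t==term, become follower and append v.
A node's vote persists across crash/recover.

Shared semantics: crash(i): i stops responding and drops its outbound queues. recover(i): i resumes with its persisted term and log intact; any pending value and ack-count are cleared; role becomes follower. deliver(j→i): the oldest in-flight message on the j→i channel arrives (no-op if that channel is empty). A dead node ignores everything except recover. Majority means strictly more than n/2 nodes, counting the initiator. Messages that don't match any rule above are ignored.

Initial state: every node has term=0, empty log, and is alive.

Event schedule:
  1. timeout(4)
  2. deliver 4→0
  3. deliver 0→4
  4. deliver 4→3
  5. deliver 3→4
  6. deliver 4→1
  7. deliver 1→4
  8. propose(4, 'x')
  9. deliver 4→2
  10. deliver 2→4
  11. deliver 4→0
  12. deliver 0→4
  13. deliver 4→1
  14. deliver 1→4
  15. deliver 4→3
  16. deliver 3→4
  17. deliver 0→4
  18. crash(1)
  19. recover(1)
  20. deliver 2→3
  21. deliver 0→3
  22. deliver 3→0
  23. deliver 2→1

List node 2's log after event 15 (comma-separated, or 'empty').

e1 timeout(4): 4[cand,t=1,-]
e2 deliver 4→0: 0[foll,t=1,-]
e3 deliver 0→4: ·
e4 deliver 4→3: 3[foll,t=1,-]
e5 deliver 3→4: 4[lead,t=1,-]
e6 deliver 4→1: 1[foll,t=1,-]
e7 deliver 1→4: ·
e8 propose(4,'x'): 4[lead,t=1,x]
e9 deliver 4→2: 2[foll,t=1,-]
e10 deliver 2→4: ·
e11 deliver 4→0: 0[foll,t=1,x]
e12 deliver 0→4: ·
e13 deliver 4→1: 1[foll,t=1,x]
e14 deliver 1→4: ·
e15 deliver 4→3: 3[foll,t=1,x]

empty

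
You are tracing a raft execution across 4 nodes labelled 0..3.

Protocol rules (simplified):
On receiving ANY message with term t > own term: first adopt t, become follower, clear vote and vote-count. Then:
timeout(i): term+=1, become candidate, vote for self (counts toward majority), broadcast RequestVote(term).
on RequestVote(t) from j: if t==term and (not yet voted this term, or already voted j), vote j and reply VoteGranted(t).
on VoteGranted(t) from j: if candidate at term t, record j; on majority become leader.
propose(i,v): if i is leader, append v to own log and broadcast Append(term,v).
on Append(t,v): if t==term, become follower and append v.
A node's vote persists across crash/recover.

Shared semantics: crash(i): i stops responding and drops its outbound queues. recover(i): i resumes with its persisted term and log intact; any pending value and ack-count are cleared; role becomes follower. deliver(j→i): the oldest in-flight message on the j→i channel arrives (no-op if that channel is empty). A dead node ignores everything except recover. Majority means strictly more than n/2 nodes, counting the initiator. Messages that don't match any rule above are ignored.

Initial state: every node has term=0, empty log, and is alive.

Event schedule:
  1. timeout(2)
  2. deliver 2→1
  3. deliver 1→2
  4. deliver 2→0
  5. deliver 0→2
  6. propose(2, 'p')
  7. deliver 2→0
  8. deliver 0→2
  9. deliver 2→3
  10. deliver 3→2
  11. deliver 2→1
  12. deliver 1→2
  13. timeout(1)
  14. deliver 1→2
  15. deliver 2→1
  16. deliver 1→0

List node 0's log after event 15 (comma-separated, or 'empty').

p

1. timeout(2):  <2:cand t1 ->
2. deliver 2→1:  <1:foll t1 ->
3. deliver 1→2:  nop
4. deliver 2→0:  <0:foll t1 ->
5. deliver 0→2:  <2:lead t1 ->
6. propose(2,'p'):  <2:lead t1 p>
7. deliver 2→0:  <0:foll t1 p>
8. deliver 0→2:  nop
9. deliver 2→3:  <3:foll t1 ->
10. deliver 3→2:  nop
11. deliver 2→1:  <1:foll t1 p>
12. deliver 1→2:  nop
13. timeout(1):  <1:cand t2 p>
14. deliver 1→2:  <2:foll t2 p>
15. deliver 2→1:  nop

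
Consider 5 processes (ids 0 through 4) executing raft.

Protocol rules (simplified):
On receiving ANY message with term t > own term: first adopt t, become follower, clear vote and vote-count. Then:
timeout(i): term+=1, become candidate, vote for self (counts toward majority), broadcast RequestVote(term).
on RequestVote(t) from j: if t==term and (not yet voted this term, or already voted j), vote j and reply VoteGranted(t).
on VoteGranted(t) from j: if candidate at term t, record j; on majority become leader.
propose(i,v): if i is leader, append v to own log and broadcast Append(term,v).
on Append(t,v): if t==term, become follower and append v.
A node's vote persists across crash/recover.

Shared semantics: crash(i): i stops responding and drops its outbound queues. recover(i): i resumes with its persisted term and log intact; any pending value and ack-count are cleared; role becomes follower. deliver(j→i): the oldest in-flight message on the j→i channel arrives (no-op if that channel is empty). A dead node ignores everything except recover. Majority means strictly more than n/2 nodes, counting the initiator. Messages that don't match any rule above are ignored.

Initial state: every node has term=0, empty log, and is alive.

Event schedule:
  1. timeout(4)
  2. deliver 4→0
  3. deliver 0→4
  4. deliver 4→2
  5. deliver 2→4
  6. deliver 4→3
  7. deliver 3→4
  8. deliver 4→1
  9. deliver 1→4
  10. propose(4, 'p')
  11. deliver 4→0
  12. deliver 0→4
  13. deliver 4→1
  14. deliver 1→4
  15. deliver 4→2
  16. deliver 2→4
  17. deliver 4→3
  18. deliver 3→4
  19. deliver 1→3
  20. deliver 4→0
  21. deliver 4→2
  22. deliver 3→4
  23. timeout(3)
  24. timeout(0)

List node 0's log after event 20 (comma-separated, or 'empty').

after 1 — timeout(4): n4:cand/t1/[-]
after 2 — deliver 4→0: n0:foll/t1/[-]
after 3 — deliver 0→4: ·
after 4 — deliver 4→2: n2:foll/t1/[-]
after 5 — deliver 2→4: n4:lead/t1/[-]
after 6 — deliver 4→3: n3:foll/t1/[-]
after 7 — deliver 3→4: ·
after 8 — deliver 4→1: n1:foll/t1/[-]
after 9 — deliver 1→4: ·
after 10 — propose(4,'p'): n4:lead/t1/[p]
after 11 — deliver 4→0: n0:foll/t1/[p]
after 12 — deliver 0→4: ·
after 13 — deliver 4→1: n1:foll/t1/[p]
after 14 — deliver 1→4: ·
after 15 — deliver 4→2: n2:foll/t1/[p]
after 16 — deliver 2→4: ·
after 17 — deliver 4→3: n3:foll/t1/[p]
after 18 — deliver 3→4: ·
after 19 — deliver 1→3: ·
after 20 — deliver 4→0: ·

p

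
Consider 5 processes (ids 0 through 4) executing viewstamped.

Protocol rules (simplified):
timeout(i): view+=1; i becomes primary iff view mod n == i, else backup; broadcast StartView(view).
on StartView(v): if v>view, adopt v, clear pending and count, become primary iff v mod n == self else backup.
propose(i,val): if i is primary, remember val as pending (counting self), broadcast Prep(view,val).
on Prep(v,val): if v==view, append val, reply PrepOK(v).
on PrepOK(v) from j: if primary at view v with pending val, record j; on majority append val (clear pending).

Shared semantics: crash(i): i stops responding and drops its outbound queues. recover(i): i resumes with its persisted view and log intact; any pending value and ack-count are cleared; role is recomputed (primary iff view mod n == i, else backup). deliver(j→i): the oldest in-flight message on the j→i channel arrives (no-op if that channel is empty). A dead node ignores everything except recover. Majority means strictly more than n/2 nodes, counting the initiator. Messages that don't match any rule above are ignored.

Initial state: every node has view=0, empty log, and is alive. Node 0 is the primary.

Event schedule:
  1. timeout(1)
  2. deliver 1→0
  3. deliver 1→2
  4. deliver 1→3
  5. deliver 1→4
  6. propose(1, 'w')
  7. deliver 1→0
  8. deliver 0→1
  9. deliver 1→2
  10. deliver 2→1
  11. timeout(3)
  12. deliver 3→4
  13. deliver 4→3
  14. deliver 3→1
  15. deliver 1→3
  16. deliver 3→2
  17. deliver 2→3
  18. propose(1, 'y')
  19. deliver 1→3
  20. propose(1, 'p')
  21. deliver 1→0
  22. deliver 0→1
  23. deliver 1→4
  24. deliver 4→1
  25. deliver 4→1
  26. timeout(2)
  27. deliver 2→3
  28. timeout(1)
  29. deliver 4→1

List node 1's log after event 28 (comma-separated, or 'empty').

w

e1 timeout(1): 1[prim,v=1,-]
e2 deliver 1→0: 0[back,v=1,-]
e3 deliver 1→2: 2[back,v=1,-]
e4 deliver 1→3: 3[back,v=1,-]
e5 deliver 1→4: 4[back,v=1,-]
e6 propose(1,'w'): ·
e7 deliver 1→0: 0[back,v=1,w]
e8 deliver 0→1: ·
e9 deliver 1→2: 2[back,v=1,w]
e10 deliver 2→1: 1[prim,v=1,w]
e11 timeout(3): 3[back,v=2,-]
e12 deliver 3→4: 4[back,v=2,-]
e13 deliver 4→3: ·
e14 deliver 3→1: 1[back,v=2,w]
e15 deliver 1→3: ·
e16 deliver 3→2: 2[prim,v=2,w]
e17 deliver 2→3: ·
e18 propose(1,'y'): ·
e19 deliver 1→3: ·
e20 propose(1,'p'): ·
e21 deliver 1→0: ·
e22 deliver 0→1: ·
e23 deliver 1→4: ·
e24 deliver 4→1: ·
e25 deliver 4→1: ·
e26 timeout(2): 2[back,v=3,w]
e27 deliver 2→3: 3[prim,v=3,-]
e28 timeout(1): 1[back,v=3,w]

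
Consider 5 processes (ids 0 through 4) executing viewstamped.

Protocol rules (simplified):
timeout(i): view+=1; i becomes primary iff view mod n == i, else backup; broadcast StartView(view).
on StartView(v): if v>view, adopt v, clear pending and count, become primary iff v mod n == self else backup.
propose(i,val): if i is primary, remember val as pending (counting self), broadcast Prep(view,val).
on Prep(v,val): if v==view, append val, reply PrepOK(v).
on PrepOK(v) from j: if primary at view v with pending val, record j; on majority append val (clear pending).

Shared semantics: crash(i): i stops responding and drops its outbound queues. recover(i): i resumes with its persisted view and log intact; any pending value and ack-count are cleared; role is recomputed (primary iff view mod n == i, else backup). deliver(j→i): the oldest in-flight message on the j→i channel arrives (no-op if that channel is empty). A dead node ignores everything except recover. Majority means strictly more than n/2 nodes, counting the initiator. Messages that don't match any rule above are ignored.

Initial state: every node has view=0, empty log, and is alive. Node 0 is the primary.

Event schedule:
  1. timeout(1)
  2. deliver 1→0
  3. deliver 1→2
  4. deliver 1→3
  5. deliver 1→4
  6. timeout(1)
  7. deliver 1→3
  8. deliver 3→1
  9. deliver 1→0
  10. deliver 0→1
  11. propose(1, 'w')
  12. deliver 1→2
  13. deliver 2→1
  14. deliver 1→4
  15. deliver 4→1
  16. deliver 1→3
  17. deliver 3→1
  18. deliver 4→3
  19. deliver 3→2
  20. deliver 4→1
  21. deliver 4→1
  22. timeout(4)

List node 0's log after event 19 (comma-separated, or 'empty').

empty

after 1 — timeout(1): n1:prim/v1/[-]
after 2 — deliver 1→0: n0:back/v1/[-]
after 3 — deliver 1→2: n2:back/v1/[-]
after 4 — deliver 1→3: n3:back/v1/[-]
after 5 — deliver 1→4: n4:back/v1/[-]
after 6 — timeout(1): n1:back/v2/[-]
after 7 — deliver 1→3: n3:back/v2/[-]
after 8 — deliver 3→1: ·
after 9 — deliver 1→0: n0:back/v2/[-]
after 10 — deliver 0→1: ·
after 11 — propose(1,'w'): ·
after 12 — deliver 1→2: n2:prim/v2/[-]
after 13 — deliver 2→1: ·
after 14 — deliver 1→4: n4:back/v2/[-]
after 15 — deliver 4→1: ·
after 16 — deliver 1→3: ·
after 17 — deliver 3→1: ·
after 18 — deliver 4→3: ·
after 19 — deliver 3→2: ·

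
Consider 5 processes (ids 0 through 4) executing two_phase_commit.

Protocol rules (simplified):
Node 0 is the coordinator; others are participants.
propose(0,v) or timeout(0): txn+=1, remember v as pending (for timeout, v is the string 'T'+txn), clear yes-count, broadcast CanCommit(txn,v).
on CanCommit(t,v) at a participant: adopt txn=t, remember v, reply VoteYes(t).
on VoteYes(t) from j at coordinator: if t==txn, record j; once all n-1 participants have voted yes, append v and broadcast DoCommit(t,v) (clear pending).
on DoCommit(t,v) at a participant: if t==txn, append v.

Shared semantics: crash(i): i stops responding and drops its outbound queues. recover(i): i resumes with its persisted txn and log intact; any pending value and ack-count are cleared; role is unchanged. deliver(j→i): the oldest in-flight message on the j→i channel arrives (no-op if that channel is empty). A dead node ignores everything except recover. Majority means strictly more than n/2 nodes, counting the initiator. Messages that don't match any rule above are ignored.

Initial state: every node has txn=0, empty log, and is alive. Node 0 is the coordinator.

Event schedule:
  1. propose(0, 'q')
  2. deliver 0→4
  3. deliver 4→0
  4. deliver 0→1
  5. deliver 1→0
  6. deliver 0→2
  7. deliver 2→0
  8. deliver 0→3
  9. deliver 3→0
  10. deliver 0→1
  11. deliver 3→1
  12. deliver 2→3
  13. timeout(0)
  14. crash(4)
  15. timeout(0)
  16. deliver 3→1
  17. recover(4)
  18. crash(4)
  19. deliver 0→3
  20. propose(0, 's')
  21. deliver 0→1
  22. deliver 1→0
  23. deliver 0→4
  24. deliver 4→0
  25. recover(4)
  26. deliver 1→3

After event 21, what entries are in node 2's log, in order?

step 1 propose(0,'q'): 0={coor,t=1,log=-}
step 2 deliver 0→4: 4={part,t=1,log=-}
step 3 deliver 4→0: —
step 4 deliver 0→1: 1={part,t=1,log=-}
step 5 deliver 1→0: —
step 6 deliver 0→2: 2={part,t=1,log=-}
step 7 deliver 2→0: —
step 8 deliver 0→3: 3={part,t=1,log=-}
step 9 deliver 3→0: 0={coor,t=1,log=q}
step 10 deliver 0→1: 1={part,t=1,log=q}
step 11 deliver 3→1: —
step 12 deliver 2→3: —
step 13 timeout(0): 0={coor,t=2,log=q}
step 14 crash(4): 4={✗part,t=1,log=-}
step 15 timeout(0): 0={coor,t=3,log=q}
step 16 deliver 3→1: —
step 17 recover(4): 4={part,t=1,log=-}
step 18 crash(4): 4={✗part,t=1,log=-}
step 19 deliver 0→3: 3={part,t=1,log=q}
step 20 propose(0,'s'): 0={coor,t=4,log=q}
step 21 deliver 0→1: 1={part,t=2,log=q}

empty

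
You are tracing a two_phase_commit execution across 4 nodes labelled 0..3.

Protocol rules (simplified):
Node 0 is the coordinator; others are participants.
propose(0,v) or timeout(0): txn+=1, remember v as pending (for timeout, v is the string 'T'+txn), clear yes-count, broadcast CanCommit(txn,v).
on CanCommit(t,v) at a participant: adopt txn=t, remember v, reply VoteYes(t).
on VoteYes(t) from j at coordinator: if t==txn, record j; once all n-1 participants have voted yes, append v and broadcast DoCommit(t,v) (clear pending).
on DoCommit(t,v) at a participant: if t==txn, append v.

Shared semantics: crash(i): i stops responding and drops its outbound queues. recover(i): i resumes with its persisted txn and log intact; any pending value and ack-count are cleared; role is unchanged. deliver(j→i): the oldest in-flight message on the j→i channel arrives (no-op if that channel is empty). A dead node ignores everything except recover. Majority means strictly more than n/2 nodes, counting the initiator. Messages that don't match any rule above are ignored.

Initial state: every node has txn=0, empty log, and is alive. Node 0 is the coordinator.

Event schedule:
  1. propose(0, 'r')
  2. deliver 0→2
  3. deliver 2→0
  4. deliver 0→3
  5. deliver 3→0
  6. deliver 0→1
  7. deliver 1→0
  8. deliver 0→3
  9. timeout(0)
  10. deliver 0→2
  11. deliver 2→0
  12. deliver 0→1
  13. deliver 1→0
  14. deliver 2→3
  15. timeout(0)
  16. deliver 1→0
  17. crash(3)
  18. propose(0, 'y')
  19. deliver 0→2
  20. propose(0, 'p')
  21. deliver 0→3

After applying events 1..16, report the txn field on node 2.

1

e1 propose(0,'r'): 0[coor,t=1,-]
e2 deliver 0→2: 2[part,t=1,-]
e3 deliver 2→0: ·
e4 deliver 0→3: 3[part,t=1,-]
e5 deliver 3→0: ·
e6 deliver 0→1: 1[part,t=1,-]
e7 deliver 1→0: 0[coor,t=1,r]
e8 deliver 0→3: 3[part,t=1,r]
e9 timeout(0): 0[coor,t=2,r]
e10 deliver 0→2: 2[part,t=1,r]
e11 deliver 2→0: ·
e12 deliver 0→1: 1[part,t=1,r]
e13 deliver 1→0: ·
e14 deliver 2→3: ·
e15 timeout(0): 0[coor,t=3,r]
e16 deliver 1→0: ·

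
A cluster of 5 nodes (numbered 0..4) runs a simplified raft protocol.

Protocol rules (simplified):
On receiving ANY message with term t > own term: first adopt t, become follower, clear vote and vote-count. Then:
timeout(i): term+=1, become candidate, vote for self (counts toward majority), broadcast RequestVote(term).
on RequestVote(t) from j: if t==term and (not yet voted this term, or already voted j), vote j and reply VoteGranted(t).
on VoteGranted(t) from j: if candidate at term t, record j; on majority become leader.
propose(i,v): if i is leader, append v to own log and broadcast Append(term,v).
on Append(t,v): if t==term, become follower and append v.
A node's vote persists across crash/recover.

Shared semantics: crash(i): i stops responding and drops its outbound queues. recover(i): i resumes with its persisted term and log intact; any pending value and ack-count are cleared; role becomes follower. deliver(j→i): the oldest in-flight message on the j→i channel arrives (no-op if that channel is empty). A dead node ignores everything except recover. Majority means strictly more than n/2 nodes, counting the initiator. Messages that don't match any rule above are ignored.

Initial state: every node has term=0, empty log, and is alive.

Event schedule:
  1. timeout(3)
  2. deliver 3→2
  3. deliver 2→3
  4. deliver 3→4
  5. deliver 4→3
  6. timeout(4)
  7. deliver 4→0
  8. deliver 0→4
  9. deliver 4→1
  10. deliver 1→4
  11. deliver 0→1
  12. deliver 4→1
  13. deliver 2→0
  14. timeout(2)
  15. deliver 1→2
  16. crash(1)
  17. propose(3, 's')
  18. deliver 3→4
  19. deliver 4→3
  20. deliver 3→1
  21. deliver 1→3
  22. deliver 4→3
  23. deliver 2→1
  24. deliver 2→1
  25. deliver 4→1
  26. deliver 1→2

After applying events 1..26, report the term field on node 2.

2

after 1 — timeout(3): n3:cand/t1/[-]
after 2 — deliver 3→2: n2:foll/t1/[-]
after 3 — deliver 2→3: ·
after 4 — deliver 3→4: n4:foll/t1/[-]
after 5 — deliver 4→3: n3:lead/t1/[-]
after 6 — timeout(4): n4:cand/t2/[-]
after 7 — deliver 4→0: n0:foll/t2/[-]
after 8 — deliver 0→4: ·
after 9 — deliver 4→1: n1:foll/t2/[-]
after 10 — deliver 1→4: n4:lead/t2/[-]
after 11 — deliver 0→1: ·
after 12 — deliver 4→1: ·
after 13 — deliver 2→0: ·
after 14 — timeout(2): n2:cand/t2/[-]
after 15 — deliver 1→2: ·
after 16 — crash(1): n1:✗foll/t2/[-]
after 17 — propose(3,'s'): n3:lead/t1/[s]
after 18 — deliver 3→4: ·
after 19 — deliver 4→3: n3:foll/t2/[s]
after 20 — deliver 3→1: ·
after 21 — deliver 1→3: ·
after 22 — deliver 4→3: ·
after 23 — deliver 2→1: ·
after 24 — deliver 2→1: ·
after 25 — deliver 4→1: ·
after 26 — deliver 1→2: ·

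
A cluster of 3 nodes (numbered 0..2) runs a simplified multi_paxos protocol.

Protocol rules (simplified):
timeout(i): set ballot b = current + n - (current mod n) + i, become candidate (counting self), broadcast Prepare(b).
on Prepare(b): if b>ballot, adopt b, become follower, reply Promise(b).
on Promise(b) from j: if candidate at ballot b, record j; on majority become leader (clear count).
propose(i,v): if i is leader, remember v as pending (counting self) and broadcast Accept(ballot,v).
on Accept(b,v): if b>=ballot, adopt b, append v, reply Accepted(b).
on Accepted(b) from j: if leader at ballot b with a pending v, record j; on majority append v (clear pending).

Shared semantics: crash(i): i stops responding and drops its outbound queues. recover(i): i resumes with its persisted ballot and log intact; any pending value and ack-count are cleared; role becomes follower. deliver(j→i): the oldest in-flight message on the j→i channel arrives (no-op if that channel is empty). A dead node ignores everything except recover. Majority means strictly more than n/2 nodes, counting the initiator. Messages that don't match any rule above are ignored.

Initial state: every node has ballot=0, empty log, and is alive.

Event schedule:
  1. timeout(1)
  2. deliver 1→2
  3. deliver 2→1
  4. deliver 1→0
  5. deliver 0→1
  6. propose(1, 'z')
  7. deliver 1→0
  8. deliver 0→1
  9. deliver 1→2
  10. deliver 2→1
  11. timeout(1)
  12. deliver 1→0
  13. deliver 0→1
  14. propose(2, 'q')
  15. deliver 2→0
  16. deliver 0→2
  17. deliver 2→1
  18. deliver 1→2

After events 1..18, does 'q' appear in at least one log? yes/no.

no

1. timeout(1):  <1:cand b4 ->
2. deliver 1→2:  <2:foll b4 ->
3. deliver 2→1:  <1:lead b4 ->
4. deliver 1→0:  <0:foll b4 ->
5. deliver 0→1:  nop
6. propose(1,'z'):  nop
7. deliver 1→0:  <0:foll b4 z>
8. deliver 0→1:  <1:lead b4 z>
9. deliver 1→2:  <2:foll b4 z>
10. deliver 2→1:  nop
11. timeout(1):  <1:cand b7 z>
12. deliver 1→0:  <0:foll b7 z>
13. deliver 0→1:  <1:lead b7 z>
14. propose(2,'q'):  nop
15. deliver 2→0:  nop
16. deliver 0→2:  nop
17. deliver 2→1:  nop
18. deliver 1→2:  <2:foll b7 z>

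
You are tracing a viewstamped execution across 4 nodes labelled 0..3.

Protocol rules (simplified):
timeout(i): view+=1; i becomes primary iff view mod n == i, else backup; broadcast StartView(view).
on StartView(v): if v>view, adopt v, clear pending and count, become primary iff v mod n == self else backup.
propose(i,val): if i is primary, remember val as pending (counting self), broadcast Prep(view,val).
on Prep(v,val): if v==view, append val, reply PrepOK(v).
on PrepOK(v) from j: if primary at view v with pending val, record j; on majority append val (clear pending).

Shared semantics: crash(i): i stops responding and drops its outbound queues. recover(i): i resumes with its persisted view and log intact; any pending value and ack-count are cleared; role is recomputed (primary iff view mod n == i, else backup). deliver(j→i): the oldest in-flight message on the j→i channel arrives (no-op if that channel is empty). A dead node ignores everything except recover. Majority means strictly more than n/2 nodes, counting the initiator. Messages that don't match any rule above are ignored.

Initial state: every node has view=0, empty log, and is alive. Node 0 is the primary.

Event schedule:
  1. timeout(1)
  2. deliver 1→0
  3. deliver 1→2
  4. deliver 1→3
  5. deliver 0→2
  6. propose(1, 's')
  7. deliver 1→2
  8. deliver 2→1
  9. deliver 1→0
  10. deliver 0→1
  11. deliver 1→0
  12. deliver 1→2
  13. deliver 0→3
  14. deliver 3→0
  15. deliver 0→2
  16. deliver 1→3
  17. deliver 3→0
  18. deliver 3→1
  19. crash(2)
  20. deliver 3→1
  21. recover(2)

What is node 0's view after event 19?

1

after 1 — timeout(1): n1:prim/v1/[-]
after 2 — deliver 1→0: n0:back/v1/[-]
after 3 — deliver 1→2: n2:back/v1/[-]
after 4 — deliver 1→3: n3:back/v1/[-]
after 5 — deliver 0→2: ·
after 6 — propose(1,'s'): ·
after 7 — deliver 1→2: n2:back/v1/[s]
after 8 — deliver 2→1: ·
after 9 — deliver 1→0: n0:back/v1/[s]
after 10 — deliver 0→1: n1:prim/v1/[s]
after 11 — deliver 1→0: ·
after 12 — deliver 1→2: ·
after 13 — deliver 0→3: ·
after 14 — deliver 3→0: ·
after 15 — deliver 0→2: ·
after 16 — deliver 1→3: n3:back/v1/[s]
after 17 — deliver 3→0: ·
after 18 — deliver 3→1: ·
after 19 — crash(2): n2:✗back/v1/[s]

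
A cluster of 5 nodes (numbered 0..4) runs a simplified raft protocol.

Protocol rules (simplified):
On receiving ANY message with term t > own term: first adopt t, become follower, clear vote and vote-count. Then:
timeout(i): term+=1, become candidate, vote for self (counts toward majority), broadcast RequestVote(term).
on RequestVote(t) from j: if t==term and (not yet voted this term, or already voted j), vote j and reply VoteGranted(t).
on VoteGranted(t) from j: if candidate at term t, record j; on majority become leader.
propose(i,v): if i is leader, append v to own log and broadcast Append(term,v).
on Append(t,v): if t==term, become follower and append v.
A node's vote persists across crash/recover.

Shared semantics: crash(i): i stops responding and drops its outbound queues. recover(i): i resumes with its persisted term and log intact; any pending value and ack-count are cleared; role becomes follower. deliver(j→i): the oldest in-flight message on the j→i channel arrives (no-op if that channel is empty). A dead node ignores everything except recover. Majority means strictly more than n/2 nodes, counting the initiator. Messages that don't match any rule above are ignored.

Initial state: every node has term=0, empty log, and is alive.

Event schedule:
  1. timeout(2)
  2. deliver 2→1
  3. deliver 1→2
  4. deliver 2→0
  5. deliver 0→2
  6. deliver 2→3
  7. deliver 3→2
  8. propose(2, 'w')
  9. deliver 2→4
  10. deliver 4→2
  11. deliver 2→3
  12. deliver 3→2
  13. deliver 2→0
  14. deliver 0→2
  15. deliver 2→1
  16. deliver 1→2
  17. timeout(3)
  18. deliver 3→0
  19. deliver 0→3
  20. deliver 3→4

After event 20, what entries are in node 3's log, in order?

e1 timeout(2): 2[cand,t=1,-]
e2 deliver 2→1: 1[foll,t=1,-]
e3 deliver 1→2: ·
e4 deliver 2→0: 0[foll,t=1,-]
e5 deliver 0→2: 2[lead,t=1,-]
e6 deliver 2→3: 3[foll,t=1,-]
e7 deliver 3→2: ·
e8 propose(2,'w'): 2[lead,t=1,w]
e9 deliver 2→4: 4[foll,t=1,-]
e10 deliver 4→2: ·
e11 deliver 2→3: 3[foll,t=1,w]
e12 deliver 3→2: ·
e13 deliver 2→0: 0[foll,t=1,w]
e14 deliver 0→2: ·
e15 deliver 2→1: 1[foll,t=1,w]
e16 deliver 1→2: ·
e17 timeout(3): 3[cand,t=2,w]
e18 deliver 3→0: 0[foll,t=2,w]
e19 deliver 0→3: ·
e20 deliver 3→4: 4[foll,t=2,-]

w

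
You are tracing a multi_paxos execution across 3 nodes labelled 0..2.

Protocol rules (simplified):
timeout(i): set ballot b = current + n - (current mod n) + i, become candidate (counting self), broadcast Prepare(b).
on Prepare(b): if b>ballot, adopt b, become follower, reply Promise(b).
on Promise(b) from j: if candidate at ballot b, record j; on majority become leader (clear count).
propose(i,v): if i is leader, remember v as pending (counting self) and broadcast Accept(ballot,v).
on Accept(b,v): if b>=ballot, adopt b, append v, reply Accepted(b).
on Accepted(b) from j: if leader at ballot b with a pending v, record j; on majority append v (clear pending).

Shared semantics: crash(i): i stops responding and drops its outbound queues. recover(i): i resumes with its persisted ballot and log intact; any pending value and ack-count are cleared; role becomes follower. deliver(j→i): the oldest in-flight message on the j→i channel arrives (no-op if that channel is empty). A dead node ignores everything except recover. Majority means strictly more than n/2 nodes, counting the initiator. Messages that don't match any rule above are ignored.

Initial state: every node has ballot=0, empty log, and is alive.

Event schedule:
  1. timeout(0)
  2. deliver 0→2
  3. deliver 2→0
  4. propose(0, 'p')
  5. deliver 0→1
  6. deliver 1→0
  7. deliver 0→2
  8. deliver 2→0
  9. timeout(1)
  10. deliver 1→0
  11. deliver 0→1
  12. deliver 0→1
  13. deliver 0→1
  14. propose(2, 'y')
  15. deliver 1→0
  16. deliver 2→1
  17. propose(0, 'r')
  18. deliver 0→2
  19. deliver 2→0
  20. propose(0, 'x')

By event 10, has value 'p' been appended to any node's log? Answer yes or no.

yes

e1 timeout(0): 0[cand,b=3,-]
e2 deliver 0→2: 2[foll,b=3,-]
e3 deliver 2→0: 0[lead,b=3,-]
e4 propose(0,'p'): ·
e5 deliver 0→1: 1[foll,b=3,-]
e6 deliver 1→0: ·
e7 deliver 0→2: 2[foll,b=3,p]
e8 deliver 2→0: 0[lead,b=3,p]
e9 timeout(1): 1[cand,b=7,-]
e10 deliver 1→0: 0[foll,b=7,p]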